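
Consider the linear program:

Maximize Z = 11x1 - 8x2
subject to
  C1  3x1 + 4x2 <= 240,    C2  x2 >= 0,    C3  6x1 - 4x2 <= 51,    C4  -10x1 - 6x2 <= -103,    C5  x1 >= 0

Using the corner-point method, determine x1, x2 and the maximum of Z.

x1 = 359/38, x2 = 27/19, maximum Z = 3517/38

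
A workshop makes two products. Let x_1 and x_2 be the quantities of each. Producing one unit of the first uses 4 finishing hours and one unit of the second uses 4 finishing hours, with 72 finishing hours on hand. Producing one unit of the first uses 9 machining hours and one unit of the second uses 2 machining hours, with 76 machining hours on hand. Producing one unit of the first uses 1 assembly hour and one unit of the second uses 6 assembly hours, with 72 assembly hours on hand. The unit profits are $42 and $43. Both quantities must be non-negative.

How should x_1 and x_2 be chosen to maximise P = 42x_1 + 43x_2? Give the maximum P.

x_1 = 6, x_2 = 11, maximum P = 725

Extreme points and P = 42x_1 + 43x_2:
  (0, 0) → P = 0
  (0, 12) → P = 516
  (76/9, 0) → P = 1064/3
  (6, 11) → P = 725

The binding constraints are 9x_1 + 2x_2 = 76 and x_1 + 6x_2 = 72.
Solving simultaneously gives x_1 = 6, x_2 = 11.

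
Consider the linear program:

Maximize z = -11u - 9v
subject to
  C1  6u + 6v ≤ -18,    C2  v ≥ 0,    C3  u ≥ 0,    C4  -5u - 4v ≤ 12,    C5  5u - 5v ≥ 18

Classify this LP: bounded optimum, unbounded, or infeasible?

infeasible

The boundaries 6u + 6v = -18 and 5u - 5v = 18 meet at (3/10, -33/10), but that point violates v ≥ 0. Every candidate vertex is excluded by some other constraint, so the feasible region is empty.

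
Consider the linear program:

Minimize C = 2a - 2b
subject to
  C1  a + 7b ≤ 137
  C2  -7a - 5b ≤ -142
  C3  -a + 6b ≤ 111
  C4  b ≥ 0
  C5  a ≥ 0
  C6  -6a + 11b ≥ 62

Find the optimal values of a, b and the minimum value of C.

a = 309/44, b = 817/44, minimum C = -254/11

Extreme points and C = 2a - 2b:
  (309/44, 817/44) → C = -254/11
  (1073/53, 884/53) → C = 378/53
  (1252/107, 1286/107) → C = -68/107

At the optimal vertex, a + 7b = 137 and -7a - 5b = -142.
Solving simultaneously gives a = 309/44, b = 817/44.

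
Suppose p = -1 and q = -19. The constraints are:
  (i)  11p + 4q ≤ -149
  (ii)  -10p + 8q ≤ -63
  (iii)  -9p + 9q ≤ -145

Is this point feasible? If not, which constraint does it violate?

not feasible — violates (i)

Constraint (i): 11p + 4q = -87, which is not ≤ -149. All other constraints are satisfied.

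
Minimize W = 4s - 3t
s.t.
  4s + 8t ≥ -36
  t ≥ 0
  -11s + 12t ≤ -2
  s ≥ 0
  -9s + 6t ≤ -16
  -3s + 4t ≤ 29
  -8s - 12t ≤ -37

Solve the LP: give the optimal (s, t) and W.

The feasible region is unbounded (it extends along (4, 3), (1, 0)), but W strictly increases along every unbounded feasible direction, so there is no improving ray and the minimum is attained at a vertex.

s = 30/7, t = 79/21, minimum W = 41/7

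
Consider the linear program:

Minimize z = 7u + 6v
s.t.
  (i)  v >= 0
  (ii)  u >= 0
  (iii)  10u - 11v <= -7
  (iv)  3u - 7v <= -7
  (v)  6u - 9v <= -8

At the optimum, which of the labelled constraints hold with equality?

Feasible corners and z = 7u + 6v:
  (0, 1) → z = 6
  (25/24, 19/12) → z = 403/24
  (7/15, 6/5) → z = 157/15
The feasible region is unbounded (it extends along (0, 1), (11, 10)), but z strictly increases along every unbounded feasible direction, so there is no improving ray and the minimum is attained at a vertex.

The minimum is at (0, 1). Substituting into each constraint, equality holds for (ii) and (iv); the remaining constraints have slack.

(ii) and (iv)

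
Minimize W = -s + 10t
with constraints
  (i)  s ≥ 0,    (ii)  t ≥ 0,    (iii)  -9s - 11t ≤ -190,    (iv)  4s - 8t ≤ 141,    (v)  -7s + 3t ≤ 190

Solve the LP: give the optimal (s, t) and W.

The feasible region is unbounded (it extends along (2, 1), (3, 7)), but W strictly increases along every unbounded feasible direction, so there is no improving ray and the minimum is attained at a vertex.

The binding constraints are t = 0 and 4s - 8t = 141.
Solving simultaneously gives s = 141/4, t = 0.

s = 141/4, t = 0, minimum W = -141/4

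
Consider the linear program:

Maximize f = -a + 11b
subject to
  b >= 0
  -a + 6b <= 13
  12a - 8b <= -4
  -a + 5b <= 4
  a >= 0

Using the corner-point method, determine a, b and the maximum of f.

a = 3/13, b = 11/13, maximum f = 118/13

Extreme points and f = -a + 11b:
  (3/13, 11/13) → f = 118/13
  (0, 1/2) → f = 11/2
  (0, 4/5) → f = 44/5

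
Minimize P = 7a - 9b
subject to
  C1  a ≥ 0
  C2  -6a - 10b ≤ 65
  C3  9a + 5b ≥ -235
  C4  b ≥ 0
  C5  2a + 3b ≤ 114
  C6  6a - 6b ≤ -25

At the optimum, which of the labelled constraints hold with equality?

C1 and C5

Extreme points and P = 7a - 9b:
  (0, 38) → P = -342
  (0, 25/6) → P = -75/2
  (203/10, 367/15) → P = -781/10

The minimum is at (0, 38). Substituting into each constraint, equality holds for C1 and C5; the remaining constraints have slack.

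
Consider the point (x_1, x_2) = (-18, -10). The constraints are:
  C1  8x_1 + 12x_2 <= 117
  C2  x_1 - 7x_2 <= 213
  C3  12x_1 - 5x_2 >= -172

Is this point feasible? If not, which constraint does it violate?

feasible

C1: -264 ≤ 117 ✓
C2: 52 ≤ 213 ✓
C3: -166 ≥ -172 ✓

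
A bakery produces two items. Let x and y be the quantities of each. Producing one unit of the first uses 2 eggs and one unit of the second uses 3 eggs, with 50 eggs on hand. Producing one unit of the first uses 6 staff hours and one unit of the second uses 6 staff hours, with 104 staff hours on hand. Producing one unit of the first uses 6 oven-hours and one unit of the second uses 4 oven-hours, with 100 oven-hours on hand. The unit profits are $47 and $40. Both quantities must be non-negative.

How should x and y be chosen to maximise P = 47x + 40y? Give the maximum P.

The optimum lies where 6x + 6y = 104 and 6x + 4y = 100.
Solving simultaneously gives x = 46/3, y = 2.

x = 46/3, y = 2, maximum P = 2402/3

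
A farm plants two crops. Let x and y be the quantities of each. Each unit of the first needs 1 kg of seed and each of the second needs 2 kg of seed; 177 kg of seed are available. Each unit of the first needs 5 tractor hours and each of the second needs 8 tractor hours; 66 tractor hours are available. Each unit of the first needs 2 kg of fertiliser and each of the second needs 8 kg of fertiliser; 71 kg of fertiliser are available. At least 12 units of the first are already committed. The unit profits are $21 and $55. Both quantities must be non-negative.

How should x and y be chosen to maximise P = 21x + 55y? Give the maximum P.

Extreme points and P = 21x + 55y:
  (66/5, 0) → P = 1386/5
  (12, 0) → P = 252
  (12, 3/4) → P = 1173/4

The binding constraints are 5x + 8y = 66 and x = 12.
Solving simultaneously gives x = 12, y = 3/4.

x = 12, y = 3/4, maximum P = 1173/4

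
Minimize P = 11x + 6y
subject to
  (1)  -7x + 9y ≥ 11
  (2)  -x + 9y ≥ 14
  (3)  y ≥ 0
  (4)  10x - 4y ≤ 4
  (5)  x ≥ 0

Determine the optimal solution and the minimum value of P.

x = 0, y = 14/9, minimum P = 28/3

Extreme points and P = 11x + 6y:
  (1/2, 29/18) → P = 91/6
  (40/31, 69/31) → P = 854/31
  (0, 14/9) → P = 28/3
The feasible region is unbounded (it extends along (0, 1), (2, 5)), but P strictly increases along every unbounded feasible direction, so there is no improving ray and the minimum is attained at a vertex.

At the optimal vertex, -x + 9y = 14 and x = 0.
Solving simultaneously gives x = 0, y = 14/9.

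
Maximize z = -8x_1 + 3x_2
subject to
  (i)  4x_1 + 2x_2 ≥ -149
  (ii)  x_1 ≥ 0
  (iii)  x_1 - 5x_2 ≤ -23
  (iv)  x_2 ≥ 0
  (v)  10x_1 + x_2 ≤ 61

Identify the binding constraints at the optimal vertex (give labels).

Feasible corners and z = -8x_1 + 3x_2:
  (0, 23/5) → z = 69/5
  (0, 61) → z = 183
  (94/17, 97/17) → z = -461/17

The maximum is at (0, 61). Substituting into each constraint, equality holds for (ii) and (v); the remaining constraints have slack.

(ii) and (v)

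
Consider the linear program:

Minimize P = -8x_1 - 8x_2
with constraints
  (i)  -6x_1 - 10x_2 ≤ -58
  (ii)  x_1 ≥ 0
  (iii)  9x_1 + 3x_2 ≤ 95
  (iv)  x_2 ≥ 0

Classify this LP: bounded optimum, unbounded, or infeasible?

bounded optimum

Vertices and P = -8x_1 - 8x_2:
  (0, 29/5) → P = -232/5
  (29/3, 0) → P = -232/3
  (0, 95/3) → P = -760/3
  (95/9, 0) → P = -760/9
The feasible region has finitely many vertices and no improving ray; the minimum is -760/3 at (0, 95/3).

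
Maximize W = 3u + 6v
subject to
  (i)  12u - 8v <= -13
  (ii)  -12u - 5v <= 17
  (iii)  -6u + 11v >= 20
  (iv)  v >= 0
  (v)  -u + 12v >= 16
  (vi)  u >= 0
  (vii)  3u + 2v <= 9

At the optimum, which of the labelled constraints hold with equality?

(vi) and (vii)

Feasible corners and W = 3u + 6v:
  (17/84, 27/14) → W = 341/28
  (23/24, 49/16) → W = 85/4
  (0, 20/11) → W = 120/11
  (0, 9/2) → W = 27

The maximum is at (0, 9/2). Substituting into each constraint, equality holds for (vi) and (vii); the remaining constraints have slack.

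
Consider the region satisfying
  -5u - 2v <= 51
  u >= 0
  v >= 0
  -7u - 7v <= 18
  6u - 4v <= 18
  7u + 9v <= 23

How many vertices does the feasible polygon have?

4

Pairwise boundary intersections that survive every other constraint:
  (0, 0)
  (0, 23/9)
  (3, 0)
  (127/41, 6/41)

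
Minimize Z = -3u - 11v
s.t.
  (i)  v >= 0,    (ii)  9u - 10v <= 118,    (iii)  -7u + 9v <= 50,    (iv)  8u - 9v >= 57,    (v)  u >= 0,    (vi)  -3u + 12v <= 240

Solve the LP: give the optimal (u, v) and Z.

Corner points and Z = -3u - 11v:
  (118/9, 0) → Z = -118/3
  (57/8, 0) → Z = -171/8
  (636/13, 419/13) → Z = -6517/13
  (948/23, 697/23) → Z = -457

The binding constraints are 9u - 10v = 118 and -3u + 12v = 240.
Solving simultaneously gives u = 636/13, v = 419/13.

u = 636/13, v = 419/13, minimum Z = -6517/13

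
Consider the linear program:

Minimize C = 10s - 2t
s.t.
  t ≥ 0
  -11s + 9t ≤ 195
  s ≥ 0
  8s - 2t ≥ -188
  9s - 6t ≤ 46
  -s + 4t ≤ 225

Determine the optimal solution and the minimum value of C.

s = 0, t = 65/3, minimum C = -130/3

The optimum lies where -11s + 9t = 195 and s = 0.
Solving simultaneously gives s = 0, t = 65/3.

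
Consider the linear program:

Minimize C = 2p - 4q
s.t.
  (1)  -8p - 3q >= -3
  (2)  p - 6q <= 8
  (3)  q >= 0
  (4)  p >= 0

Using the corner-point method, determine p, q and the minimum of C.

Feasible corners and C = 2p - 4q:
  (3/8, 0) → C = 3/4
  (0, 1) → C = -4
  (0, 0) → C = 0

The binding constraints are -8p - 3q = -3 and p = 0.
Solving simultaneously gives p = 0, q = 1.

p = 0, q = 1, minimum C = -4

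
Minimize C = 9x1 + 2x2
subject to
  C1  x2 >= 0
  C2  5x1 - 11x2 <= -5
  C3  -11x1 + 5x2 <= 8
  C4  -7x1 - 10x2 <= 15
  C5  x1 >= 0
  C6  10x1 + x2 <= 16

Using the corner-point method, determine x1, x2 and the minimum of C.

Vertices and C = 9x1 + 2x2:
  (0, 5/11) → C = 10/11
  (171/115, 26/23) → C = 1799/115
  (0, 8/5) → C = 16/5
  (72/61, 256/61) → C = 1160/61

The optimum lies where 5x1 - 11x2 = -5 and x1 = 0.
Solving simultaneously gives x1 = 0, x2 = 5/11.

x1 = 0, x2 = 5/11, minimum C = 10/11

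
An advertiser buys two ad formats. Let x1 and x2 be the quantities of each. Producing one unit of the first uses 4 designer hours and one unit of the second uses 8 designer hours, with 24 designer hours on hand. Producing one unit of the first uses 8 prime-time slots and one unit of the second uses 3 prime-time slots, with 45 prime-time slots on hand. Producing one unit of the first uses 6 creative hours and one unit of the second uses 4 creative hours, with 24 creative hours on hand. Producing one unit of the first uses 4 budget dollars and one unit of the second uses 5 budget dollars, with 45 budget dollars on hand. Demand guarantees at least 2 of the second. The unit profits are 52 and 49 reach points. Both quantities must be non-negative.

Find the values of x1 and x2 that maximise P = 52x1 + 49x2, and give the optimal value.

Vertices and P = 52x1 + 49x2:
  (0, 3) → P = 147
  (0, 2) → P = 98
  (2, 2) → P = 202

The optimum lies where 4x1 + 8x2 = 24 and x2 = 2.
Solving simultaneously gives x1 = 2, x2 = 2.

x1 = 2, x2 = 2, maximum P = 202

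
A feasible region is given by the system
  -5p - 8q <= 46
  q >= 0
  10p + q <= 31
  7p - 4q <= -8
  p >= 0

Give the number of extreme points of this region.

3

Intersecting each pair of boundary lines and keeping only the points that satisfy every inequality leaves:
  (116/47, 297/47)
  (0, 31)
  (0, 2)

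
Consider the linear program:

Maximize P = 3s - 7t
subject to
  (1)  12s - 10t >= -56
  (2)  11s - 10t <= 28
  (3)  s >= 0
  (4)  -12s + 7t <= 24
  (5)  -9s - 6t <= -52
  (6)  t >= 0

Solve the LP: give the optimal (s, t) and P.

The feasible region is unbounded (it extends along (10, 11), (5, 6)), but P strictly decreases along every unbounded feasible direction, so there is no improving ray and the maximum is attained at a vertex.

s = 172/39, t = 80/39, maximum P = -44/39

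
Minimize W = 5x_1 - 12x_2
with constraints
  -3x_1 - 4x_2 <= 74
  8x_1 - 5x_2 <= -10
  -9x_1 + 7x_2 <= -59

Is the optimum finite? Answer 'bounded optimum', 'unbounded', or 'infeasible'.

infeasible

The boundaries -3x_1 - 4x_2 = 74 and 8x_1 - 5x_2 = -10 meet at (-410/47, -562/47), but that point violates -9x_1 + 7x_2 ≤ -59. Every candidate vertex is excluded by some other constraint, so the feasible region is empty.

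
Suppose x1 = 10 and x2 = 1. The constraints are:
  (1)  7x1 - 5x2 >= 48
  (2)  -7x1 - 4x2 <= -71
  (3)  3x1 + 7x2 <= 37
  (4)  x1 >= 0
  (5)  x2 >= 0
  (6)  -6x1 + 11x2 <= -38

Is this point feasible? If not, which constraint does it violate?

feasible

(1): 65 ≥ 48 ✓
(2): -74 ≤ -71 ✓
(3): 37 ≤ 37 ✓
(4): 10 ≥ 0 ✓
(5): 1 ≥ 0 ✓
(6): -49 ≤ -38 ✓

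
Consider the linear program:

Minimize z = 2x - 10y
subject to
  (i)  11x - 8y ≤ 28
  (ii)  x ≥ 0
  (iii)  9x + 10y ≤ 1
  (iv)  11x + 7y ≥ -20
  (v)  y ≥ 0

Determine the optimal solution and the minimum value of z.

Corner points and z = 2x - 10y:
  (0, 1/10) → z = -1
  (0, 0) → z = 0
  (1/9, 0) → z = 2/9

At the optimal vertex, x = 0 and 9x + 10y = 1.
Solving simultaneously gives x = 0, y = 1/10.

x = 0, y = 1/10, minimum z = -1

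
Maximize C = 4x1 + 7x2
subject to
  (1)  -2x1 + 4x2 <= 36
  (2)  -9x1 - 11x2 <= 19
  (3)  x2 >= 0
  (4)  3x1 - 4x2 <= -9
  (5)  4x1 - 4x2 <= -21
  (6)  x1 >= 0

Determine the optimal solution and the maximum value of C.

x1 = 15/2, x2 = 51/4, maximum C = 477/4

Corner points and C = 4x1 + 7x2:
  (15/2, 51/4) → C = 477/4
  (0, 9) → C = 63
  (0, 21/4) → C = 147/4

The optimum lies where -2x1 + 4x2 = 36 and 4x1 - 4x2 = -21.
Solving simultaneously gives x1 = 15/2, x2 = 51/4.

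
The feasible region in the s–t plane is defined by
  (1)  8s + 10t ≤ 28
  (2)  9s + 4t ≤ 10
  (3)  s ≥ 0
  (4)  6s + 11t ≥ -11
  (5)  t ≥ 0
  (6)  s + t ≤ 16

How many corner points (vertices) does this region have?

Of the 15 pairwise boundary intersections, those satisfying every inequality are:
  (0, 5/2)
  (10/9, 0)
  (0, 0)

3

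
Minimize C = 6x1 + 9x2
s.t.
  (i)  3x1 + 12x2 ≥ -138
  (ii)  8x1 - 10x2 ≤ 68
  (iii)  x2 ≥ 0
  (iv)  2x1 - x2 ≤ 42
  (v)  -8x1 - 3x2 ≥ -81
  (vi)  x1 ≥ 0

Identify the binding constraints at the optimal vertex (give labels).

(iii) and (vi)

Extreme points and C = 6x1 + 9x2:
  (17/2, 0) → C = 51
  (39/4, 1) → C = 135/2
  (0, 0) → C = 0
  (0, 27) → C = 243

The minimum is at (0, 0). Substituting into each constraint, equality holds for (iii) and (vi); the remaining constraints have slack.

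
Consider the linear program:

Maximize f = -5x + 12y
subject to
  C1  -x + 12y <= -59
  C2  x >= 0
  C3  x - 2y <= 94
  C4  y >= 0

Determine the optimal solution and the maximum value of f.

Vertices and f = -5x + 12y:
  (101, 7/2) → f = -463
  (59, 0) → f = -295
  (94, 0) → f = -470

The binding constraints are -x + 12y = -59 and y = 0.
Solving simultaneously gives x = 59, y = 0.

x = 59, y = 0, maximum f = -295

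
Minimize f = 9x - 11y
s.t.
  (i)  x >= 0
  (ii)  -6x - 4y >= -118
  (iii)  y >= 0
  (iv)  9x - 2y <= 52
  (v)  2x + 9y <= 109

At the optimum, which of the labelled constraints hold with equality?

Extreme points and f = 9x - 11y:
  (0, 0) → f = 0
  (0, 109/9) → f = -1199/9
  (52/9, 0) → f = 52
  (686/85, 877/85) → f = -3473/85

The minimum is at (0, 109/9). Substituting into each constraint, equality holds for (i) and (v); the remaining constraints have slack.

(i) and (v)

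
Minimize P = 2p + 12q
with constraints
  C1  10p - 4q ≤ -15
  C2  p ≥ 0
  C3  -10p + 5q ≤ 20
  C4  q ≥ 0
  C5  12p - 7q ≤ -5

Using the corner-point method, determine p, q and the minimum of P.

Extreme points and P = 2p + 12q:
  (0, 15/4) → P = 45
  (1/2, 5) → P = 61
  (0, 4) → P = 48

The optimum lies where 10p - 4q = -15 and p = 0.
Solving simultaneously gives p = 0, q = 15/4.

p = 0, q = 15/4, minimum P = 45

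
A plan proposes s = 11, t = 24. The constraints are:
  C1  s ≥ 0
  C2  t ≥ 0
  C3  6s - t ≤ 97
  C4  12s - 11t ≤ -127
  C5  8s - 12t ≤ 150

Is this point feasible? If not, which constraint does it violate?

feasible

C1: 11 ≥ 0 ✓
C2: 24 ≥ 0 ✓
C3: 42 ≤ 97 ✓
C4: -132 ≤ -127 ✓
C5: -200 ≤ 150 ✓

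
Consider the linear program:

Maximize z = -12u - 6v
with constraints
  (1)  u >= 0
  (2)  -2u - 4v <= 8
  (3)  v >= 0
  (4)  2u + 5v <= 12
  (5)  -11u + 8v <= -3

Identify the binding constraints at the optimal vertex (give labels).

Vertices and z = -12u - 6v:
  (6, 0) → z = -72
  (3/11, 0) → z = -36/11
  (111/71, 126/71) → z = -2088/71

The maximum is at (3/11, 0). Substituting into each constraint, equality holds for (3) and (5); the remaining constraints have slack.

(3) and (5)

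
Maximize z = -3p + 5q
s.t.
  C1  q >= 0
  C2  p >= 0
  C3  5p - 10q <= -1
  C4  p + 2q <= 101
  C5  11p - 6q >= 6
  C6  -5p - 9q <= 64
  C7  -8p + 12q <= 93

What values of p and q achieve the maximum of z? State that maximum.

p = 513/14, q = 901/28, maximum z = 1427/28

The binding constraints are p + 2q = 101 and -8p + 12q = 93.
Solving simultaneously gives p = 513/14, q = 901/28.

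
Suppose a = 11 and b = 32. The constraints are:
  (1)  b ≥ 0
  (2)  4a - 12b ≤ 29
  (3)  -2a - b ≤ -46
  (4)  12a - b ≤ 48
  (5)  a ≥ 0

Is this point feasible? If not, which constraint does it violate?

Constraint (4): 12a - b = 100, which is not ≤ 48. All other constraints are satisfied.

not feasible — violates (4)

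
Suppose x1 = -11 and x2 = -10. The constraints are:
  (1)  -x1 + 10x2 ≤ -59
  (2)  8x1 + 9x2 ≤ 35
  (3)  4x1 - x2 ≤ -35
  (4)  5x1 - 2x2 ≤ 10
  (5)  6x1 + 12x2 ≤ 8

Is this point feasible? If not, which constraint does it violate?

not feasible — violates (3)

Constraint (3): 4x1 - x2 = -34, which is not ≤ -35. All other constraints are satisfied.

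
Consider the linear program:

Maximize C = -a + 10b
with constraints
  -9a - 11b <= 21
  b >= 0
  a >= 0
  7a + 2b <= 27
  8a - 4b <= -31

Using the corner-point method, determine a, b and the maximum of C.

Extreme points and C = -a + 10b:
  (0, 27/2) → C = 135
  (0, 31/4) → C = 155/2
  (23/22, 433/44) → C = 1071/11

a = 0, b = 27/2, maximum C = 135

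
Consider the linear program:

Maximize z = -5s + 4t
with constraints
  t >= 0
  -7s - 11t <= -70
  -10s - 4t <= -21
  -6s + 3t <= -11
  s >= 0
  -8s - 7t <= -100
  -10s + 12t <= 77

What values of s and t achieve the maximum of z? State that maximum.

Vertices and z = -5s + 4t:
  (25/2, 0) → z = -125/2
  (377/66, 256/33) → z = 163/66
  (121/14, 286/21) → z = 473/42
The feasible region is unbounded (it extends along (6, 5), (1, 0)), but z strictly decreases along every unbounded feasible direction, so there is no improving ray and the maximum is attained at a vertex.

At the optimal vertex, -6s + 3t = -11 and -10s + 12t = 77.
Solving simultaneously gives s = 121/14, t = 286/21.

s = 121/14, t = 286/21, maximum z = 473/42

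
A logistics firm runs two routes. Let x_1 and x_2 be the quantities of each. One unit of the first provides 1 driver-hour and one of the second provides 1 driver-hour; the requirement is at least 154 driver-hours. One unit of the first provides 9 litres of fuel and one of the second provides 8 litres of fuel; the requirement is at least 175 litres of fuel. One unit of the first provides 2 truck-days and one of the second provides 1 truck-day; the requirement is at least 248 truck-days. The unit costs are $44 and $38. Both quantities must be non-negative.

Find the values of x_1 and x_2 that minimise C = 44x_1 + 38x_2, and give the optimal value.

Extreme points and C = 44x_1 + 38x_2:
  (0, 248) → C = 9424
  (154, 0) → C = 6776
  (94, 60) → C = 6416
The feasible region is unbounded (it extends along (0, 1), (1, 0)), but C strictly increases along every unbounded feasible direction, so there is no improving ray and the minimum is attained at a vertex.

x_1 = 94, x_2 = 60, minimum C = 6416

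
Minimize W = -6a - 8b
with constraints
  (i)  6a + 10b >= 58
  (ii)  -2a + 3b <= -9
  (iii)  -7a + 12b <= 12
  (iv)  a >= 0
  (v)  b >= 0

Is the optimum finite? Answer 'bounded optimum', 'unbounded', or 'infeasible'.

unbounded

From the feasible point (132/19, 31/19), moving in the direction (12, 7) keeps every constraint satisfied while W decreases without bound.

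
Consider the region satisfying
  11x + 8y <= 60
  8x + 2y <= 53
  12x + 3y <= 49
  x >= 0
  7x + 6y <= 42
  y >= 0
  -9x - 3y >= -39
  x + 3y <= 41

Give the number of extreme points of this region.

Intersecting each pair of boundary lines and keeping only the points that satisfy every inequality leaves:
  (212/63, 181/63)
  (12/5, 21/5)
  (49/12, 0)
  (0, 7)
  (0, 0)

5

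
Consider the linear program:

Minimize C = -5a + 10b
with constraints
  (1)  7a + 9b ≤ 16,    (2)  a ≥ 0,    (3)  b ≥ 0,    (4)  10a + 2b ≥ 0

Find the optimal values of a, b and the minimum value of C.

a = 16/7, b = 0, minimum C = -80/7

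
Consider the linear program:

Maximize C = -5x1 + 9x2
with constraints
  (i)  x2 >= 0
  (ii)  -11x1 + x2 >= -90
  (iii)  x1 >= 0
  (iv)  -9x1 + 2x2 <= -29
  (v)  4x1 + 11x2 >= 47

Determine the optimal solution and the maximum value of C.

The optimum lies where -11x1 + x2 = -90 and -9x1 + 2x2 = -29.
Solving simultaneously gives x1 = 151/13, x2 = 491/13.

x1 = 151/13, x2 = 491/13, maximum C = 3664/13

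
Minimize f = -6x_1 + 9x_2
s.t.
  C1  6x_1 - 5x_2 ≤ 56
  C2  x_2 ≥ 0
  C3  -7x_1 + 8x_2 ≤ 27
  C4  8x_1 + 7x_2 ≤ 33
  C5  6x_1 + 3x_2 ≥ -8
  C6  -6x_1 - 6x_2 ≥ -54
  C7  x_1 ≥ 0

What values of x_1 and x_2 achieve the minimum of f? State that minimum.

x_1 = 33/8, x_2 = 0, minimum f = -99/4

Corner points and f = -6x_1 + 9x_2:
  (33/8, 0) → f = -99/4
  (0, 0) → f = 0
  (75/113, 447/113) → f = 3573/113
  (0, 27/8) → f = 243/8

The binding constraints are x_2 = 0 and 8x_1 + 7x_2 = 33.
Solving simultaneously gives x_1 = 33/8, x_2 = 0.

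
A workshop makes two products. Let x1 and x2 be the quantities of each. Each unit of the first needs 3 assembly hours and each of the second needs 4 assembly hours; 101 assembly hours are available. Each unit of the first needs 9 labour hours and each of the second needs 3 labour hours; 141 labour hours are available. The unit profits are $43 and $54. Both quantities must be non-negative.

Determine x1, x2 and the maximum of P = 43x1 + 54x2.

Feasible corners and P = 43x1 + 54x2:
  (0, 0) → P = 0
  (0, 101/4) → P = 2727/2
  (47/3, 0) → P = 2021/3
  (29/3, 18) → P = 4163/3

The optimum lies where 3x1 + 4x2 = 101 and 9x1 + 3x2 = 141.
Solving simultaneously gives x1 = 29/3, x2 = 18.

x1 = 29/3, x2 = 18, maximum P = 4163/3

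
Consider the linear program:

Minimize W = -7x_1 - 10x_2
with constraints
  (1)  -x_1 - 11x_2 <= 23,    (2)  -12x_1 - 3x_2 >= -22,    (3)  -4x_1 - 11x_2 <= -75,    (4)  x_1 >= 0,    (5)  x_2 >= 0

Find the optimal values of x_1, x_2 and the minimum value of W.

x_1 = 0, x_2 = 22/3, minimum W = -220/3

Extreme points and W = -7x_1 - 10x_2:
  (17/120, 203/30) → W = -8239/120
  (0, 22/3) → W = -220/3
  (0, 75/11) → W = -750/11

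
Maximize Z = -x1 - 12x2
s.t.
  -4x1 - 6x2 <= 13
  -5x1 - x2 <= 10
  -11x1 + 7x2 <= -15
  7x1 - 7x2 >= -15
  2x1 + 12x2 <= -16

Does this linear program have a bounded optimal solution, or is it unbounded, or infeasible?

unbounded

From the feasible point (-1/94, -203/94), moving in the direction (6, -4) keeps every constraint satisfied while Z increases without bound.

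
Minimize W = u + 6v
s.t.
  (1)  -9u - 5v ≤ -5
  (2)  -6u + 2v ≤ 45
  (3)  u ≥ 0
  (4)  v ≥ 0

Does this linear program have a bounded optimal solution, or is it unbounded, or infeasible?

bounded optimum

Corner points and W = u + 6v:
  (0, 1) → W = 6
  (5/9, 0) → W = 5/9
  (0, 45/2) → W = 135
The feasible region has finitely many vertices and no improving ray; the minimum is 5/9 at (5/9, 0).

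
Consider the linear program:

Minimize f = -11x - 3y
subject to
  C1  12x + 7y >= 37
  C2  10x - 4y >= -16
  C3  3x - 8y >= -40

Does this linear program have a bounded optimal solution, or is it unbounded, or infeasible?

From the feasible point (18/59, 281/59), moving in the direction (7, -12) keeps every constraint satisfied while f decreases without bound.

unbounded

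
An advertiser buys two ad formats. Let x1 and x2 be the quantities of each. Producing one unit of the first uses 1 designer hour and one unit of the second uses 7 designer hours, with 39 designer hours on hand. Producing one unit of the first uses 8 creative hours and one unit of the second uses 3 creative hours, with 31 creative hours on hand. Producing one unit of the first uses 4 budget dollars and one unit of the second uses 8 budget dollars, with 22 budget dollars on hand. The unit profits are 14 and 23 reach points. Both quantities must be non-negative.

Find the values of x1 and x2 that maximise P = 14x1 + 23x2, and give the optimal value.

x1 = 7/2, x2 = 1, maximum P = 72

The binding constraints are 8x1 + 3x2 = 31 and 4x1 + 8x2 = 22.
Solving simultaneously gives x1 = 7/2, x2 = 1.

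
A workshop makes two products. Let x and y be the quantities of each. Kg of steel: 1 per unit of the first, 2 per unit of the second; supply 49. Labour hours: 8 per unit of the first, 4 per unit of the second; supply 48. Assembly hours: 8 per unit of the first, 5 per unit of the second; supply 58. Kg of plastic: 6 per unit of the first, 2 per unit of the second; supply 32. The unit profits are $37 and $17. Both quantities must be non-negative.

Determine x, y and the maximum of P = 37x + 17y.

x = 4, y = 4, maximum P = 216

Extreme points and P = 37x + 17y:
  (0, 0) → P = 0
  (0, 58/5) → P = 986/5
  (16/3, 0) → P = 592/3
  (1, 10) → P = 207
  (4, 4) → P = 216

The optimum lies where 8x + 4y = 48 and 6x + 2y = 32.
Solving simultaneously gives x = 4, y = 4.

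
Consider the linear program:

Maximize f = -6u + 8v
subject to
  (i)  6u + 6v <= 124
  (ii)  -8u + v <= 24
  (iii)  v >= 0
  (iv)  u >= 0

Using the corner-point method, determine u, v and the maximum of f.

u = 0, v = 62/3, maximum f = 496/3

Vertices and f = -6u + 8v:
  (62/3, 0) → f = -124
  (0, 62/3) → f = 496/3
  (0, 0) → f = 0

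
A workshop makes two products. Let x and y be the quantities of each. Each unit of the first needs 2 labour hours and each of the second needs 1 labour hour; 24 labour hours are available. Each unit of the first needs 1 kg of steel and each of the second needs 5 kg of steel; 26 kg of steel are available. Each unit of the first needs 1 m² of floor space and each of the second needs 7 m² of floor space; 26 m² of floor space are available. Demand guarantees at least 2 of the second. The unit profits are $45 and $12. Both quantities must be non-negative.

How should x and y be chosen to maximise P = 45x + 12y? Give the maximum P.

Corner points and P = 45x + 12y:
  (0, 26/7) → P = 312/7
  (0, 2) → P = 24
  (142/13, 28/13) → P = 6726/13
  (11, 2) → P = 519

At the optimal vertex, 2x + y = 24 and y = 2.
Solving simultaneously gives x = 11, y = 2.

x = 11, y = 2, maximum P = 519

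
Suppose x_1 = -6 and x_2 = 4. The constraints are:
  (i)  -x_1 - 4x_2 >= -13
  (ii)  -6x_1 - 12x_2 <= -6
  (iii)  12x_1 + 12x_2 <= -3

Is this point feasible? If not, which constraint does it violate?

(i): -10 ≥ -13 ✓
(ii): -12 ≤ -6 ✓
(iii): -24 ≤ -3 ✓

feasible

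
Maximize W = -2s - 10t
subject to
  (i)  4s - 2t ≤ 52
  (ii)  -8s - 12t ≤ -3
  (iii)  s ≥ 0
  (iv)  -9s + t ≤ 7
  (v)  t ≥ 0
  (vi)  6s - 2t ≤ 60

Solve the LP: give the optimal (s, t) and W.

s = 3/8, t = 0, maximum W = -3/4

Extreme points and W = -2s - 10t:
  (0, 1/4) → W = -5/2
  (3/8, 0) → W = -3/4
  (0, 7) → W = -70
  (10, 0) → W = -20
The feasible region is unbounded (it extends along (1, 3), (1, 9)), but W strictly decreases along every unbounded feasible direction, so there is no improving ray and the maximum is attained at a vertex.

At the optimal vertex, -8s - 12t = -3 and t = 0.
Solving simultaneously gives s = 3/8, t = 0.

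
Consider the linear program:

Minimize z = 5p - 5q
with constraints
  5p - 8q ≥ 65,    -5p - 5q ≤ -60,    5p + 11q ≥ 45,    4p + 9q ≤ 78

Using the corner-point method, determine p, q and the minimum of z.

p = 161/13, q = -5/13, minimum z = 830/13

Corner points and z = 5p - 5q:
  (161/13, -5/13) → z = 830/13
  (1209/77, 130/77) → z = 5395/77
  (29/2, -5/2) → z = 85
The feasible region is unbounded (it extends along (9, -4), (11, -5)), but z strictly increases along every unbounded feasible direction, so there is no improving ray and the minimum is attained at a vertex.

The optimum lies where 5p - 8q = 65 and -5p - 5q = -60.
Solving simultaneously gives p = 161/13, q = -5/13.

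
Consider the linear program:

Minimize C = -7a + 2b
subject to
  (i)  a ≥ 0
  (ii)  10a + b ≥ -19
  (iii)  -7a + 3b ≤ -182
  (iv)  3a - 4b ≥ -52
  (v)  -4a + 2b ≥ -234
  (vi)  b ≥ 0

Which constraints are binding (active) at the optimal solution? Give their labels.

(iv) and (v)

Extreme points and C = -7a + 2b:
  (884/19, 910/19) → C = -4368/19
  (26, 0) → C = -182
  (104, 91) → C = -546
  (117/2, 0) → C = -819/2

The minimum is at (104, 91). Substituting into each constraint, equality holds for (iv) and (v); the remaining constraints have slack.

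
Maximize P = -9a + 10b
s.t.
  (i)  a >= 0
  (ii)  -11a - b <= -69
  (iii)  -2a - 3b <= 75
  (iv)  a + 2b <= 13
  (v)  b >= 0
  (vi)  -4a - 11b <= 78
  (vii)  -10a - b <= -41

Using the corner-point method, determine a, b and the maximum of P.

a = 125/21, b = 74/21, maximum P = -55/3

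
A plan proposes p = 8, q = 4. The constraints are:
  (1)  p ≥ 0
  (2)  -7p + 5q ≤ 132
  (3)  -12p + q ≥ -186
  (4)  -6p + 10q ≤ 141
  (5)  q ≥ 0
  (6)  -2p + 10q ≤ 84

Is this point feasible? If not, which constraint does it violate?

(1): 8 ≥ 0 ✓
(2): -36 ≤ 132 ✓
(3): -92 ≥ -186 ✓
(4): -8 ≤ 141 ✓
(5): 4 ≥ 0 ✓
(6): 24 ≤ 84 ✓

feasible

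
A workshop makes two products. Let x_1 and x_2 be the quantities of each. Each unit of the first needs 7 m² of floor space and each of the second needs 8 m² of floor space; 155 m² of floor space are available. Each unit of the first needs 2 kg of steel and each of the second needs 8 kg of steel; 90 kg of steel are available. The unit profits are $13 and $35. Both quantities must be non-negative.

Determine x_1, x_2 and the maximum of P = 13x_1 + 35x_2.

x_1 = 13, x_2 = 8, maximum P = 449

Extreme points and P = 13x_1 + 35x_2:
  (0, 0) → P = 0
  (0, 45/4) → P = 1575/4
  (155/7, 0) → P = 2015/7
  (13, 8) → P = 449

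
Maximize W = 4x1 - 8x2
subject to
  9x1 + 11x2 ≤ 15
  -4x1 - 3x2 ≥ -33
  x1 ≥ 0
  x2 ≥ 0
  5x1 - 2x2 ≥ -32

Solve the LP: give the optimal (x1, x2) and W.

x1 = 5/3, x2 = 0, maximum W = 20/3

Vertices and W = 4x1 - 8x2:
  (0, 15/11) → W = -120/11
  (5/3, 0) → W = 20/3
  (0, 0) → W = 0

The binding constraints are 9x1 + 11x2 = 15 and x2 = 0.
Solving simultaneously gives x1 = 5/3, x2 = 0.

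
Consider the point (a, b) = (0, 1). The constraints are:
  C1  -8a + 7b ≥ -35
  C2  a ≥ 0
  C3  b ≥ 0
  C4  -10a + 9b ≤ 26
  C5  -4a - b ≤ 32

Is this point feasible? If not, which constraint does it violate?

C1: 7 ≥ -35 ✓
C2: 0 ≥ 0 ✓
C3: 1 ≥ 0 ✓
C4: 9 ≤ 26 ✓
C5: -1 ≤ 32 ✓

feasible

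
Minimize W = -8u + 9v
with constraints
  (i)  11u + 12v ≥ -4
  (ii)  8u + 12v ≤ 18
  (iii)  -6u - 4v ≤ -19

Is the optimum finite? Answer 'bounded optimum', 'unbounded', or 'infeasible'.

From the feasible point (61/7, -233/28), moving in the direction (12, -8) keeps every constraint satisfied while W decreases without bound.

unbounded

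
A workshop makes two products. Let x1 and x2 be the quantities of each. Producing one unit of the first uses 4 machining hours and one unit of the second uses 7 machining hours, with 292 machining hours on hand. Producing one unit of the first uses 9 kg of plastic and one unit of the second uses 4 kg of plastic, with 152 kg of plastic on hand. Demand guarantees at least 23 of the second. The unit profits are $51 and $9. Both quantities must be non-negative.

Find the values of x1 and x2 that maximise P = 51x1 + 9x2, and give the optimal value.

x1 = 20/3, x2 = 23, maximum P = 547

Corner points and P = 51x1 + 9x2:
  (0, 38) → P = 342
  (0, 23) → P = 207
  (20/3, 23) → P = 547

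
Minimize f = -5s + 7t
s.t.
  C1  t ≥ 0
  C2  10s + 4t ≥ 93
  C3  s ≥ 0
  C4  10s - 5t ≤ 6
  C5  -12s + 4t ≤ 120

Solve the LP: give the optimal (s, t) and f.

Vertices and f = -5s + 7t:
  (0, 93/4) → f = 651/4
  (163/30, 29/3) → f = 81/2
  (0, 30) → f = 210
The feasible region is unbounded (it extends along (1, 3), (1, 2)), but f strictly increases along every unbounded feasible direction, so there is no improving ray and the minimum is attained at a vertex.

The optimum lies where 10s + 4t = 93 and 10s - 5t = 6.
Solving simultaneously gives s = 163/30, t = 29/3.

s = 163/30, t = 29/3, minimum f = 81/2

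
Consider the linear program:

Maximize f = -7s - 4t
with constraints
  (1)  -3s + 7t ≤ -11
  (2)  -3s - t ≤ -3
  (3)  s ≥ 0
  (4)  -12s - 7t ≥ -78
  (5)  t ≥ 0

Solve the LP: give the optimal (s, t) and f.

s = 11/3, t = 0, maximum f = -77/3

Feasible corners and f = -7s - 4t:
  (89/15, 34/35) → f = -4769/105
  (11/3, 0) → f = -77/3
  (13/2, 0) → f = -91/2

The optimum lies where -3s + 7t = -11 and t = 0.
Solving simultaneously gives s = 11/3, t = 0.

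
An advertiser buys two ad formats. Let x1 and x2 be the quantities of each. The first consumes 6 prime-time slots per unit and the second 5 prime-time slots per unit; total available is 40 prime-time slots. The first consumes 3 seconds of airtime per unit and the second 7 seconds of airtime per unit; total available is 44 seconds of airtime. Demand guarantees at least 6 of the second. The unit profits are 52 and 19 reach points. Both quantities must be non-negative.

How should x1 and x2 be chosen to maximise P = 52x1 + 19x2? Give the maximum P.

x1 = 2/3, x2 = 6, maximum P = 446/3

The optimum lies where 3x1 + 7x2 = 44 and x2 = 6.
Solving simultaneously gives x1 = 2/3, x2 = 6.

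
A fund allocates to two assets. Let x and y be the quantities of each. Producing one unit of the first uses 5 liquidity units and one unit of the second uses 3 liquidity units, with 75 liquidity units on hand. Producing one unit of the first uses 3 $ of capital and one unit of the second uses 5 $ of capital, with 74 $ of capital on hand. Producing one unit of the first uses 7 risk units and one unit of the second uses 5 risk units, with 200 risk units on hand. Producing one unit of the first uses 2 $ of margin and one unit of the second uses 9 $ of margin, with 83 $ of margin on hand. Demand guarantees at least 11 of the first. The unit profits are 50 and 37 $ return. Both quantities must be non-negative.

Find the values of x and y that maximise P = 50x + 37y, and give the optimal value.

x = 11, y = 20/3, maximum P = 2390/3

Vertices and P = 50x + 37y:
  (15, 0) → P = 750
  (11, 0) → P = 550
  (11, 20/3) → P = 2390/3

At the optimal vertex, 5x + 3y = 75 and x = 11.
Solving simultaneously gives x = 11, y = 20/3.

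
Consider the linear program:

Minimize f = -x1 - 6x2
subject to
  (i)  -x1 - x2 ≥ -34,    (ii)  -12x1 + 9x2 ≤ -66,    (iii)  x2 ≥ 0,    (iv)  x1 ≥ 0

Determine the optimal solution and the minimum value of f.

Extreme points and f = -x1 - 6x2:
  (124/7, 114/7) → f = -808/7
  (34, 0) → f = -34
  (11/2, 0) → f = -11/2

The binding constraints are -x1 - x2 = -34 and -12x1 + 9x2 = -66.
Solving simultaneously gives x1 = 124/7, x2 = 114/7.

x1 = 124/7, x2 = 114/7, minimum f = -808/7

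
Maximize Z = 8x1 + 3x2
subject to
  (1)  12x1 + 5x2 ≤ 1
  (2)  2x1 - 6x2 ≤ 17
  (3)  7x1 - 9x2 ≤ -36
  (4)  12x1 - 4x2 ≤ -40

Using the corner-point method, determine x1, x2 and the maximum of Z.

Feasible corners and Z = 8x1 + 3x2:
  (-49/27, 41/9) → Z = -23/27
  (-123/8, -191/24) → Z = -1175/8
  (-27/10, 19/10) → Z = -159/10
The feasible region is unbounded (it extends along (-3, -1), (-5, 12)), but Z strictly decreases along every unbounded feasible direction, so there is no improving ray and the maximum is attained at a vertex.

At the optimal vertex, 12x1 + 5x2 = 1 and 12x1 - 4x2 = -40.
Solving simultaneously gives x1 = -49/27, x2 = 41/9.

x1 = -49/27, x2 = 41/9, maximum Z = -23/27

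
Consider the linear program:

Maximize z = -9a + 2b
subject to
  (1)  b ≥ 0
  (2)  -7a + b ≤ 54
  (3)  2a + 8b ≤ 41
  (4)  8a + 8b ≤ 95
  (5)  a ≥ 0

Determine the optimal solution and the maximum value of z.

Feasible corners and z = -9a + 2b:
  (95/8, 0) → z = -855/8
  (0, 0) → z = 0
  (9, 23/8) → z = -301/4
  (0, 41/8) → z = 41/4

a = 0, b = 41/8, maximum z = 41/4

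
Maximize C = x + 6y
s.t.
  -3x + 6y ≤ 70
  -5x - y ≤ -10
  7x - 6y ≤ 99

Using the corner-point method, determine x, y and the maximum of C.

Vertices and C = x + 6y:
  (-10/33, 380/33) → C = 2270/33
  (169/4, 787/24) → C = 239
  (159/37, -425/37) → C = -2391/37

x = 169/4, y = 787/24, maximum C = 239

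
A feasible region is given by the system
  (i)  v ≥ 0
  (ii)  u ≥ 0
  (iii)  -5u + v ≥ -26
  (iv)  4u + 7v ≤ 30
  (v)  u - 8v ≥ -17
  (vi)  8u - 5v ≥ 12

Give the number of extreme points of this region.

5

Intersecting each pair of boundary lines and keeping only the points that satisfy every inequality leaves:
  (26/5, 0)
  (3/2, 0)
  (212/39, 46/39)
  (121/39, 98/39)
  (181/59, 148/59)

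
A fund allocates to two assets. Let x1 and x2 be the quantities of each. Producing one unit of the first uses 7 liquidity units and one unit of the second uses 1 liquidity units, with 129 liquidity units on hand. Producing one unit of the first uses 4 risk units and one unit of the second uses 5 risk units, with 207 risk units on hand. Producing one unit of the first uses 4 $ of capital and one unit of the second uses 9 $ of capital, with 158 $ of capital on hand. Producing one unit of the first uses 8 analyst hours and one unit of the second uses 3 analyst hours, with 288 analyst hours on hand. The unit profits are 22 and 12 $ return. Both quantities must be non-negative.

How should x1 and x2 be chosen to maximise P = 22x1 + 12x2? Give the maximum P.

x1 = 17, x2 = 10, maximum P = 494

Feasible corners and P = 22x1 + 12x2:
  (0, 0) → P = 0
  (0, 158/9) → P = 632/3
  (129/7, 0) → P = 2838/7
  (17, 10) → P = 494

The optimum lies where 7x1 + x2 = 129 and 4x1 + 9x2 = 158.
Solving simultaneously gives x1 = 17, x2 = 10.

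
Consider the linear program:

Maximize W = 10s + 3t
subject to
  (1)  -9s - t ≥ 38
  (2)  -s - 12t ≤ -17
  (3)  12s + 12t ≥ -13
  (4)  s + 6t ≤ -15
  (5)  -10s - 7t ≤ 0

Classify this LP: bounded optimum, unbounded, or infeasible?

The boundaries -9s - t = 38 and -10s - 7t = 0 meet at (-266/53, 380/53), but that point violates s + 6t ≤ -15. Every candidate vertex is excluded by some other constraint, so the feasible region is empty.

infeasible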